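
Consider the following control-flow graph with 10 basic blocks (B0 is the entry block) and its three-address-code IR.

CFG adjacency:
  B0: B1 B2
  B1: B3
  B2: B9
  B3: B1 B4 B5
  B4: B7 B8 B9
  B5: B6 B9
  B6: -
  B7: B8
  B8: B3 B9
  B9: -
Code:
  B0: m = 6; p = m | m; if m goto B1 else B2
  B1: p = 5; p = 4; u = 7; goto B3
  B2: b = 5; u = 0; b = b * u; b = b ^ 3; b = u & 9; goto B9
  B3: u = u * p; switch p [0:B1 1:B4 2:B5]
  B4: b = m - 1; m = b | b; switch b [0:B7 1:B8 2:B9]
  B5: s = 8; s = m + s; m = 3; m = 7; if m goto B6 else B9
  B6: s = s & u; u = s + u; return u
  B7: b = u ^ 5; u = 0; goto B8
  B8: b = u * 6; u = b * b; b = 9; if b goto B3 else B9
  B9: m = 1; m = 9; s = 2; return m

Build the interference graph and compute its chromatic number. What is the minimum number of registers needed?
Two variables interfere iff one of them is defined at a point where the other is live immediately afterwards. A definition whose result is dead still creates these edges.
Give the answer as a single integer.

Answer: 4

Working:
Block summaries:
  B0: {m,p} / ∅
  B1: {p,u} / ∅
  B2: {b,u} / ∅
  B3: {u} / {p,u}
  B4: {b,m} / {m}
  B5: {m,s} / {m}
  B6: {s,u} / {s,u}
  B7: {b,u} / {u}
  B8: {b,u} / {u}
  B9: {m,s} / ∅

Live sets:
  B0: in=∅ out={m}
  B1: in={m} out={m,p,u}
  B2: in=∅ out=∅
  B3: in={m,p,u} out={m,p,u}
  B4: in={m,p,u} out={m,p,u}
  B5: in={m,u} out={s,u}
  B6: in={s,u} out=∅
  B7: in={m,p,u} out={m,p,u}
  B8: in={m,p,u} out={m,p,u}
  B9: in=∅ out=∅

Interfere edges:
  b: {m,p,u}
  m: {b,p,s,u}
  p: {b,m,u}
  s: {m,u}
  u: {b,m,p,s}

Colouring:
  {b,m,p,u} pairwise interfere (4-clique) ⇒ χ ≥ 4
  assign b→r2 m→r0 p→r3 s→r2 u→r1 — no edge inside a register ⇒ χ ≤ 4
  χ = 4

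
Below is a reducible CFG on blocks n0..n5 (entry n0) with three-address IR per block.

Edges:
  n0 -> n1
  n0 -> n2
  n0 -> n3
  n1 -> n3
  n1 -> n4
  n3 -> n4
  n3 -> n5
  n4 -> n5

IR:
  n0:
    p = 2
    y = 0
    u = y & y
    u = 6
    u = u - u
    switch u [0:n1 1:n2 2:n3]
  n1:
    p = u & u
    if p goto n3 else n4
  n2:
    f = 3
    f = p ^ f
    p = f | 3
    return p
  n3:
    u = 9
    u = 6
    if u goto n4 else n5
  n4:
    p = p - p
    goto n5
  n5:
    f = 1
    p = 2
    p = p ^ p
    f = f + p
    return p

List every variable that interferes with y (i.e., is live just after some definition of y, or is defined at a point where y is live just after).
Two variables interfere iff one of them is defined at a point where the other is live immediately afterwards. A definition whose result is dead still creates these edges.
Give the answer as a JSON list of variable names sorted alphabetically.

def/use:
  n0: def={p,u,y} ue=∅
  n1: def={p} ue={u}
  n2: def={f,p} ue={p}
  n3: def={u} ue=∅
  n4: def={p} ue={p}
  n5: def={f,p} ue=∅

Backward fixpoint:
  n0 li=∅ lo={p,u}
  n1 li={u} lo={p}
  n2 li={p} lo=∅
  n3 li={p} lo={p}
  n4 li={p} lo=∅
  n5 li=∅ lo=∅

Conflict graph:
  f — {p}
  p — {f,u,y}
  u — {p}
  y — {p}

N(y) = ["p"]

Answer: ["p"]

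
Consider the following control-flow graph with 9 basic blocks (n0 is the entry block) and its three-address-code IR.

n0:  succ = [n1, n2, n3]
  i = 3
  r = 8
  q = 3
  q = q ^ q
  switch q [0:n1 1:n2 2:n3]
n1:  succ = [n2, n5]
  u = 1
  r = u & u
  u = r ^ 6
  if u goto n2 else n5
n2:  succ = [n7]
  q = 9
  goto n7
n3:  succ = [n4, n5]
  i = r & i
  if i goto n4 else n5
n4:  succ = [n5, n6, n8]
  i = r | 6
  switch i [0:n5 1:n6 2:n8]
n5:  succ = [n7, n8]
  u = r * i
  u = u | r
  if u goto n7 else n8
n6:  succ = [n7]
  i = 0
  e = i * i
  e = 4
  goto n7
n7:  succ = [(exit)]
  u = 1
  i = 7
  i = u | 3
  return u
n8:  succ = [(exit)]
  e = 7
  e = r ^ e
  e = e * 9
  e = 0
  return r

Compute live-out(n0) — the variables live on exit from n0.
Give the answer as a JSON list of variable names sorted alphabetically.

Answer: ["i", "r"]

Working:
Per-block:
  n0: def={i,q,r} ue=∅
  n1: def={r,u} ue=∅
  n2: def={q} ue=∅
  n3: def={i} ue={i,r}
  n4: def={i} ue={r}
  n5: def={u} ue={i,r}
  n6: def={e,i} ue=∅
  n7: def={i,u} ue=∅
  n8: def={e} ue={r}

Liveness:
  n0 li=∅ lo={i,r}
  n1 li={i} lo={i,r}
  n2 li=∅ lo=∅
  n3 li={i,r} lo={i,r}
  n4 li={r} lo={i,r}
  n5 li={i,r} lo={r}
  n6 li=∅ lo=∅
  n7 li=∅ lo=∅
  n8 li={r} lo=∅

live-out(n0) = ["i", "r"]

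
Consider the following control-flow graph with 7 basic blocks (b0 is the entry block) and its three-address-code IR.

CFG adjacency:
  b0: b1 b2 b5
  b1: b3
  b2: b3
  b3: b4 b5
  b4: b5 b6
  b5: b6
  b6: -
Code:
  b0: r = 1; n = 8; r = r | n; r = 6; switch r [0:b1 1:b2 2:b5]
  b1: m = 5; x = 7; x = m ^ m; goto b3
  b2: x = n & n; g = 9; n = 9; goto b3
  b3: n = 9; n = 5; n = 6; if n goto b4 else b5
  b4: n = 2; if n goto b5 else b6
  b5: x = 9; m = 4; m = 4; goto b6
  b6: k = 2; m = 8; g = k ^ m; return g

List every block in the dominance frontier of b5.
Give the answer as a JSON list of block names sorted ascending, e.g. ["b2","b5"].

Answer: ["b6"]

Analysis:
idom tree: b1←b0 b2←b0 b3←b0 b4←b3 b5←b0 b6←b0
Dom∩ at merges:
  b3: preds {b1,b2}: {b0,b1} ∩ {b0,b2} = {b0}; idom=b0
  b5: preds {b0,b3,b4}: {b0} ∩ {b0,b3} ∩ {b0,b3,b4} = {b0}; idom=b0
  b6: preds {b4,b5}: {b0,b3,b4} ∩ {b0,b5} = {b0}; idom=b0

Frontier:
  b3←b1: walk b1 to b0
  b3←b2: walk b2 to b0
  b5←b0: walk · to b0
  b5←b3: walk b3 to b0
  b5←b4: walk b4→b3 to b0
  b6←b4: walk b4→b3 to b0
  b6←b5: walk b5 to b0
  DF(b0)=∅
  DF(b1)={b3}
  DF(b2)={b3}
  DF(b3)={b5,b6}
  DF(b4)={b5,b6}
  DF(b5)={b6}
  DF(b6)=∅

DF(b5) = ["b6"]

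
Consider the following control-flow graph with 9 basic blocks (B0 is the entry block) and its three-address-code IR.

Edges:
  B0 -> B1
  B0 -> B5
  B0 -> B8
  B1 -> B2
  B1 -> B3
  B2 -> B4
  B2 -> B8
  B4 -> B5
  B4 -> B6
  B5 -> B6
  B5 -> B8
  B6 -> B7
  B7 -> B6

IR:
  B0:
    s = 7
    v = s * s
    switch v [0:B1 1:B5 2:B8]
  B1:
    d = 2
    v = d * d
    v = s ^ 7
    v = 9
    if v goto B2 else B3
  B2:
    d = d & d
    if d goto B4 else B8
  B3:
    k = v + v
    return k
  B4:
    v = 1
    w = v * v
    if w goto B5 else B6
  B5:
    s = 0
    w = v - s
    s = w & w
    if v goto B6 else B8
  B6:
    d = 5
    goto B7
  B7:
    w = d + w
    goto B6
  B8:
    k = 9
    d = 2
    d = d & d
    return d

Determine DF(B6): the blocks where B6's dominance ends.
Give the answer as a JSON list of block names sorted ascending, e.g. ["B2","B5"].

idom tree: B1←B0 B2←B1 B3←B1 B4←B2 B5←B0 B6←B0 B7←B6 B8←B0
Dom∩ at merges:
  B5: preds {B0,B4}: {B0} ∩ {B0,B1,B2,B4} = {B0}; idom=B0
  B6: preds {B4,B5,B7}: {B0,B1,B2,B4} ∩ {B0,B5} ∩ {B0,B6,B7} = {B0}; idom=B0
  B8: preds {B0,B2,B5}: {B0} ∩ {B0,B1,B2} ∩ {B0,B5} = {B0}; idom=B0

Frontier:
  B5←B0: walk · to B0
  B5←B4: walk B4→B2→B1 to B0
  B6←B4: walk B4→B2→B1 to B0
  B6←B5: walk B5 to B0
  B6←B7: walk B7→B6 to B0
  B8←B0: walk · to B0
  B8←B2: walk B2→B1 to B0
  B8←B5: walk B5 to B0
  B0 → ∅
  B1 → {B5,B6,B8}
  B2 → {B5,B6,B8}
  B3 → ∅
  B4 → {B5,B6}
  B5 → {B6,B8}
  B6 → {B6}
  B7 → {B6}
  B8 → ∅

DF(B6) = ["B6"]

Answer: ["B6"]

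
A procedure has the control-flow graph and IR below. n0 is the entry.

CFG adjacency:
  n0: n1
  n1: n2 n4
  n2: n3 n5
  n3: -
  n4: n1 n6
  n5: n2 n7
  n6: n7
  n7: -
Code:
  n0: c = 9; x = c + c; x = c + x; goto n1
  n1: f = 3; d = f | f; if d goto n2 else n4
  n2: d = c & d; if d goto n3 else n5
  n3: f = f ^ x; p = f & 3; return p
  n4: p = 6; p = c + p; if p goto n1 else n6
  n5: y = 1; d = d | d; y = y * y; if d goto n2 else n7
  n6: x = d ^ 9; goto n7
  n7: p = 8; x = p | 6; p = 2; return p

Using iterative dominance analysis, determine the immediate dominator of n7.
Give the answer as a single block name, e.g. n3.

Answer: n1

Derivation:
idom tree: n1←n0 n2←n1 n3←n2 n4←n1 n5←n2 n6←n4 n7←n1
Dom∩ at merges:
  n1: preds {n0,n4}: {n0} ∩ {n0,n1,n4} = {n0}; idom=n0
  n2: preds {n1,n5}: {n0,n1} ∩ {n0,n1,n2,n5} = {n0,n1}; idom=n1
  n7: preds {n5,n6}: {n0,n1,n2,n5} ∩ {n0,n1,n4,n6} = {n0,n1}; idom=n1

idom(n7) = n1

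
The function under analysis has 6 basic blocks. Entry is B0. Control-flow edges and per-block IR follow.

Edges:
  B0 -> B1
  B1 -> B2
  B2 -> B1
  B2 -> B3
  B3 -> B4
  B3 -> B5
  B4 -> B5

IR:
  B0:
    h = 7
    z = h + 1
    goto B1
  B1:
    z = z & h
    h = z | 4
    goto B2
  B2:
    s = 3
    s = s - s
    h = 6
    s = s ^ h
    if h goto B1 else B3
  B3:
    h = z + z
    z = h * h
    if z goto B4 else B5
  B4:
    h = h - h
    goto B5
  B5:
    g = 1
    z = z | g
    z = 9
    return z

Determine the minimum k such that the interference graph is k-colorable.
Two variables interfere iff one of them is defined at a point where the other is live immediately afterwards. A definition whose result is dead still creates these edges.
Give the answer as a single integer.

Answer: 3

Derivation:
Per-block:
  B0: def={h,z} ue=∅
  B1: def={h,z} ue={h,z}
  B2: def={h,s} ue=∅
  B3: def={h,z} ue={z}
  B4: def={h} ue={h}
  B5: def={g,z} ue={z}

Backward fixpoint:
  live B0: ∅→{h,z}
  live B1: {h,z}→{z}
  live B2: {z}→{h,z}
  live B3: {z}→{h,z}
  live B4: {h,z}→{z}
  live B5: {z}→∅

Interfere edges:
  g↔{z}
  h↔{s,z}
  s↔{h,z}
  z↔{g,h,s}

Colouring:
  {h,s,z} pairwise interfere (3-clique) ⇒ χ ≥ 3
  3-colouring: r0={z}  r1={g,h}  r2={s}
  χ = 3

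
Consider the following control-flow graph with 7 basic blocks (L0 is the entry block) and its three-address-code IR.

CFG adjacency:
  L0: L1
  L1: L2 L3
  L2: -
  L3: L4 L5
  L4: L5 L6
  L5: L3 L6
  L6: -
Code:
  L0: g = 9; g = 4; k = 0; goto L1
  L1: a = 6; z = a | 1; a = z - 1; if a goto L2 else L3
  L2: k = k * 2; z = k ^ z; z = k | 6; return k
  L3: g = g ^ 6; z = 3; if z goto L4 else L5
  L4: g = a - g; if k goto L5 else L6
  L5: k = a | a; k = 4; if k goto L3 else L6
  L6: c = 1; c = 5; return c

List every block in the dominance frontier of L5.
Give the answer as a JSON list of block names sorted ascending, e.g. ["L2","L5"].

idom tree: L1←L0 L2←L1 L3←L1 L4←L3 L5←L3 L6←L3
Join-block Dom:
  L3: preds {L1,L5}: {L0,L1} ∩ {L0,L1,L3,L5} = {L0,L1}; idom=L1
  L5: preds {L3,L4}: {L0,L1,L3} ∩ {L0,L1,L3,L4} = {L0,L1,L3}; idom=L3
  L6: preds {L4,L5}: {L0,L1,L3,L4} ∩ {L0,L1,L3,L5} = {L0,L1,L3}; idom=L3

DF walk-up:
  L3←L1: walk · to L1
  L3←L5: walk L5→L3 to L1
  L5←L3: walk · to L3
  L5←L4: walk L4 to L3
  L6←L4: walk L4 to L3
  L6←L5: walk L5 to L3
  L0: DF=∅
  L1: DF=∅
  L2: DF=∅
  L3: DF={L3}
  L4: DF={L5,L6}
  L5: DF={L3,L6}
  L6: DF=∅

DF(L5) = ["L3", "L6"]

Answer: ["L3", "L6"]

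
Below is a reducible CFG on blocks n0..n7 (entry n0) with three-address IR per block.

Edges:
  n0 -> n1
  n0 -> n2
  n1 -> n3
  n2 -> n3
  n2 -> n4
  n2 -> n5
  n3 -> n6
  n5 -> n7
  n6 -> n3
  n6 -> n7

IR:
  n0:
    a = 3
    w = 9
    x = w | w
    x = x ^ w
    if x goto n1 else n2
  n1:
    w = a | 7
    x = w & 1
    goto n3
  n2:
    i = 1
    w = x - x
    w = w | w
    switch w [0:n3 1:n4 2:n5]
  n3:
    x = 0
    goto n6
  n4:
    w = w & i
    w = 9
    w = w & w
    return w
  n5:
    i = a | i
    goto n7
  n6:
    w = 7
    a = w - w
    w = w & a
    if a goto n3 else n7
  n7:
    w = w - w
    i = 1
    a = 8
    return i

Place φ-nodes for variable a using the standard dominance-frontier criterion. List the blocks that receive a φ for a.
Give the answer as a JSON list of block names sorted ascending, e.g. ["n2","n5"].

Answer: ["n3", "n7"]

Derivation:
idom tree: n1←n0 n2←n0 n3←n0 n4←n2 n5←n2 n6←n3 n7←n0
Join-block Dom:
  n3: preds {n1,n2,n6}: {n0,n1} ∩ {n0,n2} ∩ {n0,n3,n6} = {n0}; idom=n0
  n7: preds {n5,n6}: {n0,n2,n5} ∩ {n0,n3,n6} = {n0}; idom=n0

DF walk-up:
  n3←n1: walk n1 to n0
  n3←n2: walk n2 to n0
  n3←n6: walk n6→n3 to n0
  n7←n5: walk n5→n2 to n0
  n7←n6: walk n6→n3 to n0
  DF(n0)=∅
  DF(n1)={n3}
  DF(n2)={n3,n7}
  DF(n3)={n3,n7}
  DF(n4)=∅
  DF(n5)={n7}
  DF(n6)={n3,n7}
  DF(n7)=∅

φ for a: defs {n0,n6,n7}
  DF⁺ = {n3,n7}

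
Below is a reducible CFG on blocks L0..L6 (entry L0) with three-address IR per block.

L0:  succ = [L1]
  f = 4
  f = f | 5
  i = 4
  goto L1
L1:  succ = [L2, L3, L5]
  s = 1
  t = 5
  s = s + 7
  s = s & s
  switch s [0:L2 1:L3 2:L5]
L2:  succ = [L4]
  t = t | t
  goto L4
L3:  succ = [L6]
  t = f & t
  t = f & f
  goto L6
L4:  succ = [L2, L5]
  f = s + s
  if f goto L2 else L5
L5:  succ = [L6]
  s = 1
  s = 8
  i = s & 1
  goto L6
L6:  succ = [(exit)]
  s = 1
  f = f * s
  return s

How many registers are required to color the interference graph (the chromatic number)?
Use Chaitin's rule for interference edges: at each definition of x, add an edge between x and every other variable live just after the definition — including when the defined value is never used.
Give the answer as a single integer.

def/use:
  L0 def {f,i} use ∅
  L1 def {s,t} use ∅
  L2 def {t} use {t}
  L3 def {t} use {f,t}
  L4 def {f} use {s}
  L5 def {i,s} use ∅
  L6 def {f,s} use {f}

Liveness:
  live L0: ∅→{f}
  live L1: {f}→{f,s,t}
  live L2: {s,t}→{s,t}
  live L3: {f,t}→{f}
  live L4: {s,t}→{f,s,t}
  live L5: {f}→{f}
  live L6: {f}→∅

Interfere edges:
  f↔{i,s,t}
  i↔{f}
  s↔{f,t}
  t↔{f,s}

Registers:
  lower bound: {f,s,t} mutually conflict ⇒ χ ≥ 3
  3-colouring: R0={f}  R1={i,s}  R2={t}
  χ = 3

Answer: 3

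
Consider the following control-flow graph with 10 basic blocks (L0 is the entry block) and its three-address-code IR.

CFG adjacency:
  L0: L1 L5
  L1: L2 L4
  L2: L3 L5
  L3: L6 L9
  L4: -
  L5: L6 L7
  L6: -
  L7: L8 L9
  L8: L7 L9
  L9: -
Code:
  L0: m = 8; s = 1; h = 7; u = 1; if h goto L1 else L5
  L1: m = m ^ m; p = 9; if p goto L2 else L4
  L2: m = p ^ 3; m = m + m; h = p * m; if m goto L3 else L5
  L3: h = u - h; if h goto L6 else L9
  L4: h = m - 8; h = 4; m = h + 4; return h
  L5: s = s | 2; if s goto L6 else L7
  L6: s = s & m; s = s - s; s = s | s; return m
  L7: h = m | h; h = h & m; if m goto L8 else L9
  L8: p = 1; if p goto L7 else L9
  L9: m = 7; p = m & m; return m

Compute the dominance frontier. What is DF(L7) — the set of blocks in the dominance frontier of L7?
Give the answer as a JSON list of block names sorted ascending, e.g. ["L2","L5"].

idom tree: L1←L0 L2←L1 L3←L2 L4←L1 L5←L0 L6←L0 L7←L5 L8←L7 L9←L0
Join-block Dom:
  L5: preds {L0,L2}: {L0} ∩ {L0,L1,L2} = {L0}; idom=L0
  L6: preds {L3,L5}: {L0,L1,L2,L3} ∩ {L0,L5} = {L0}; idom=L0
  L7: preds {L5,L8}: {L0,L5} ∩ {L0,L5,L7,L8} = {L0,L5}; idom=L5
  L9: preds {L3,L7,L8}: {L0,L1,L2,L3} ∩ {L0,L5,L7} ∩ {L0,L5,L7,L8} = {L0}; idom=L0

DF derivation:
  L5←L0: walk · to L0
  L5←L2: walk L2→L1 to L0
  L6←L3: walk L3→L2→L1 to L0
  L6←L5: walk L5 to L0
  L7←L5: walk · to L5
  L7←L8: walk L8→L7 to L5
  L9←L3: walk L3→L2→L1 to L0
  L9←L7: walk L7→L5 to L0
  L9←L8: walk L8→L7→L5 to L0
  L0: DF=∅
  L1: DF={L5,L6,L9}
  L2: DF={L5,L6,L9}
  L3: DF={L6,L9}
  L4: DF=∅
  L5: DF={L6,L9}
  L6: DF=∅
  L7: DF={L7,L9}
  L8: DF={L7,L9}
  L9: DF=∅

DF(L7) = ["L7", "L9"]

Answer: ["L7", "L9"]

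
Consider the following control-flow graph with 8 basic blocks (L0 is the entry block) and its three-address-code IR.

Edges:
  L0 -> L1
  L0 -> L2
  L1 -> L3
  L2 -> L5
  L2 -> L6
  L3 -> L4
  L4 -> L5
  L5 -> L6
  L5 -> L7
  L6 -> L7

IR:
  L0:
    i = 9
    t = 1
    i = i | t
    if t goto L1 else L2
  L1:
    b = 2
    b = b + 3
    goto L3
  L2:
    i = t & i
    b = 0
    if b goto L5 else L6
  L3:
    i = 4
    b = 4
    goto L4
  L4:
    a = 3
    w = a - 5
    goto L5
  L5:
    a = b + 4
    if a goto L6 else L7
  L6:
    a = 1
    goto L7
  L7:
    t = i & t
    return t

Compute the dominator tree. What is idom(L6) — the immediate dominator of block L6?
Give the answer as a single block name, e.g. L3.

Answer: L0

Derivation:
idom tree: L1←L0 L2←L0 L3←L1 L4←L3 L5←L0 L6←L0 L7←L0
Dom at joins:
  L5: preds {L2,L4}: {L0,L2} ∩ {L0,L1,L3,L4} = {L0}; idom=L0
  L6: preds {L2,L5}: {L0,L2} ∩ {L0,L5} = {L0}; idom=L0
  L7: preds {L5,L6}: {L0,L5} ∩ {L0,L6} = {L0}; idom=L0

idom(L6) = L0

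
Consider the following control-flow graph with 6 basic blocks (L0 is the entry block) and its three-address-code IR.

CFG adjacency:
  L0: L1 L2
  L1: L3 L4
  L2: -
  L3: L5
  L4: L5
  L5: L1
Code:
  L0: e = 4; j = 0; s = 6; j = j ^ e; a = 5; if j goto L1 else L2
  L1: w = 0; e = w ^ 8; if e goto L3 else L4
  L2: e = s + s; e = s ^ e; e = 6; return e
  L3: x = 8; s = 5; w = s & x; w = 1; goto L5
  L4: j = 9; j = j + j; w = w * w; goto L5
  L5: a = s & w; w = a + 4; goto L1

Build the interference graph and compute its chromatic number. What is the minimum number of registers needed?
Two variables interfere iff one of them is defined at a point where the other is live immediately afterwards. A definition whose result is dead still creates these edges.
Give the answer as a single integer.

Answer: 4

Derivation:
Block summaries:
  L0: def={a,e,j,s} ue=∅
  L1: def={e,w} ue=∅
  L2: def={e} ue={s}
  L3: def={s,w,x} ue=∅
  L4: def={j,w} ue={w}
  L5: def={a,w} ue={s,w}

Liveness:
  L0: in=∅ out={s}
  L1: in={s} out={s,w}
  L2: in={s} out=∅
  L3: in=∅ out={s,w}
  L4: in={s,w} out={s,w}
  L5: in={s,w} out={s}

Conflict graph:
  a: {j,s}
  e: {j,s,w}
  j: {a,e,s,w}
  s: {a,e,j,w,x}
  w: {e,j,s}
  x: {s}

Chromatic number:
  lower bound: {e,j,s,w} mutually conflict ⇒ χ ≥ 4
  assign a→R2 e→R2 j→R1 s→R0 w→R3 x→R1 — no edge inside a register ⇒ χ ≤ 4
  χ = 4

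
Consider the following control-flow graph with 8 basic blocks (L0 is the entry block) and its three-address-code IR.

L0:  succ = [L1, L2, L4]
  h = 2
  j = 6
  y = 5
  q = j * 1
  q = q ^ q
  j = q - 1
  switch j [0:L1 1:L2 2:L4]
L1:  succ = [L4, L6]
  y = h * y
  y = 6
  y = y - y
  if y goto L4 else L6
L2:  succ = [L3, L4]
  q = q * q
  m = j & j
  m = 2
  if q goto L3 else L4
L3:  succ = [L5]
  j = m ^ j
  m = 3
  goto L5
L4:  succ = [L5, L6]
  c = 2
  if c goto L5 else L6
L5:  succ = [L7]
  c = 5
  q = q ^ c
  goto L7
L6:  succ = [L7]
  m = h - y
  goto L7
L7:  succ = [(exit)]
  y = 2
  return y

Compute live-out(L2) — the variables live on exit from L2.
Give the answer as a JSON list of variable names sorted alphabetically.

Answer: ["h", "j", "m", "q", "y"]

Analysis:
def/use:
  L0: {h,j,q,y} / ∅
  L1: {y} / {h,y}
  L2: {m,q} / {j,q}
  L3: {j,m} / {j,m}
  L4: {c} / ∅
  L5: {c,q} / {q}
  L6: {m} / {h,y}
  L7: {y} / ∅

Live sets:
  live L0: ∅→{h,j,q,y}
  live L1: {h,q,y}→{h,q,y}
  live L2: {h,j,q,y}→{h,j,m,q,y}
  live L3: {j,m,q}→{q}
  live L4: {h,q,y}→{h,q,y}
  live L5: {q}→∅
  live L6: {h,y}→∅
  live L7: ∅→∅

live-out(L2) = ["h", "j", "m", "q", "y"]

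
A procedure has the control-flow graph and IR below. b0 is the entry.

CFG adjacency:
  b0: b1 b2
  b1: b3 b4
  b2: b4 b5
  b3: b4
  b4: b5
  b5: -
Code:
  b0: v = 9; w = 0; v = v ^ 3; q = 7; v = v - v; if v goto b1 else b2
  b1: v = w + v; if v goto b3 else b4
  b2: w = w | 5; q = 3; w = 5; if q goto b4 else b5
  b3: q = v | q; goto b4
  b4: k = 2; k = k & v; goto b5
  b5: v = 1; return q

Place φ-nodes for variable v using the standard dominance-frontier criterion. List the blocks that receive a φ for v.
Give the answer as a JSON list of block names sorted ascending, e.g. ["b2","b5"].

idom tree: b1←b0 b2←b0 b3←b1 b4←b0 b5←b0
Dom∩ at merges:
  b4: preds {b1,b2,b3}: {b0,b1} ∩ {b0,b2} ∩ {b0,b1,b3} = {b0}; idom=b0
  b5: preds {b2,b4}: {b0,b2} ∩ {b0,b4} = {b0}; idom=b0

DF derivation:
  b4←b1: walk b1 to b0
  b4←b2: walk b2 to b0
  b4←b3: walk b3→b1 to b0
  b5←b2: walk b2 to b0
  b5←b4: walk b4 to b0
  b0 → ∅
  b1 → {b4}
  b2 → {b4,b5}
  b3 → {b4}
  b4 → {b5}
  b5 → ∅

φ for v: defs {b0,b1,b5}
  DF⁺ = {b4,b5}

Answer: ["b4", "b5"]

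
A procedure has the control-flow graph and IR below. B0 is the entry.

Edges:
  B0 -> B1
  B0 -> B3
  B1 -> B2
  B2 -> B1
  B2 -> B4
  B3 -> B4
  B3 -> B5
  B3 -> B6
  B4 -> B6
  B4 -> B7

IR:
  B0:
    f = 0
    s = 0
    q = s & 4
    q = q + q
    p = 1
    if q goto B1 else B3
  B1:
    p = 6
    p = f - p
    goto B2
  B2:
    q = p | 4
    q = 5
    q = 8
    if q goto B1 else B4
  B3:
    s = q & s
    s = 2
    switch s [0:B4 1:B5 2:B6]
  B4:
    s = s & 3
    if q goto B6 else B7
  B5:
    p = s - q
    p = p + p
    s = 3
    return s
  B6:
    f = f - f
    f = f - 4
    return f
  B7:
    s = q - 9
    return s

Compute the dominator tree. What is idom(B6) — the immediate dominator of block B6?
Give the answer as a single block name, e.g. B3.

Answer: B0

Analysis:
idom tree: B1←B0 B2←B1 B3←B0 B4←B0 B5←B3 B6←B0 B7←B4
Dom at joins:
  B1: preds {B0,B2}: {B0} ∩ {B0,B1,B2} = {B0}; idom=B0
  B4: preds {B2,B3}: {B0,B1,B2} ∩ {B0,B3} = {B0}; idom=B0
  B6: preds {B3,B4}: {B0,B3} ∩ {B0,B4} = {B0}; idom=B0

idom(B6) = B0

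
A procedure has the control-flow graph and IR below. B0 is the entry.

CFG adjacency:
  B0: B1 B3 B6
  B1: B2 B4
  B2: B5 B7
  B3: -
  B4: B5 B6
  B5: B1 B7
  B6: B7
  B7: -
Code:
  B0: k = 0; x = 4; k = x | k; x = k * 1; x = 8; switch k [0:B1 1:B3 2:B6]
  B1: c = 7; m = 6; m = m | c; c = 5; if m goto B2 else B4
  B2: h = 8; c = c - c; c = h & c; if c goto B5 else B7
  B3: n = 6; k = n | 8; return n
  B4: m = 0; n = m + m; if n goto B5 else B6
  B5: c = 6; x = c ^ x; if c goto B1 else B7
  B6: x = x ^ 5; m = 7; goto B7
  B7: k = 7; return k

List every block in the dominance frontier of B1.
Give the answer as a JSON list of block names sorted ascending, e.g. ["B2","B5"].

idom tree: B1←B0 B2←B1 B3←B0 B4←B1 B5←B1 B6←B0 B7←B0
Dom at joins:
  B1: preds {B0,B5}: {B0} ∩ {B0,B1,B5} = {B0}; idom=B0
  B5: preds {B2,B4}: {B0,B1,B2} ∩ {B0,B1,B4} = {B0,B1}; idom=B1
  B6: preds {B0,B4}: {B0} ∩ {B0,B1,B4} = {B0}; idom=B0
  B7: preds {B2,B5,B6}: {B0,B1,B2} ∩ {B0,B1,B5} ∩ {B0,B6} = {B0}; idom=B0

Frontier:
  B1←B0: walk · to B0
  B1←B5: walk B5→B1 to B0
  B5←B2: walk B2 to B1
  B5←B4: walk B4 to B1
  B6←B0: walk · to B0
  B6←B4: walk B4→B1 to B0
  B7←B2: walk B2→B1 to B0
  B7←B5: walk B5→B1 to B0
  B7←B6: walk B6 to B0
  B0 → ∅
  B1 → {B1,B6,B7}
  B2 → {B5,B7}
  B3 → ∅
  B4 → {B5,B6}
  B5 → {B1,B7}
  B6 → {B7}
  B7 → ∅

DF(B1) = ["B1", "B6", "B7"]

Answer: ["B1", "B6", "B7"]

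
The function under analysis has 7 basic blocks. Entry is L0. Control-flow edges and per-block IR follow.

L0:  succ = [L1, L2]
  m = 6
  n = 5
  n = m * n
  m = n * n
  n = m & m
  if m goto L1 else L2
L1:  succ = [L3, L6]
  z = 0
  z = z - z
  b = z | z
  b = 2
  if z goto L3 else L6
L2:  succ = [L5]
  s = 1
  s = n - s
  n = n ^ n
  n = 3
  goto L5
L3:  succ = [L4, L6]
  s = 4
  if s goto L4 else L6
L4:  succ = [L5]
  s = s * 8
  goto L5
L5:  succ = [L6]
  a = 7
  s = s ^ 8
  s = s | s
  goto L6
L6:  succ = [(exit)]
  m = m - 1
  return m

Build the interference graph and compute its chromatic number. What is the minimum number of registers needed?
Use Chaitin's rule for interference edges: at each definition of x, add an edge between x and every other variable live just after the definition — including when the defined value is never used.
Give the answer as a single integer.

Answer: 3

Working:
def/use:
  L0 def {m,n} use ∅
  L1 def {b,z} use ∅
  L2 def {n,s} use {n}
  L3 def {s} use ∅
  L4 def {s} use {s}
  L5 def {a,s} use {s}
  L6 def {m} use {m}

Backward fixpoint:
  L0: in=∅ out={m,n}
  L1: in={m} out={m}
  L2: in={m,n} out={m,s}
  L3: in={m} out={m,s}
  L4: in={m,s} out={m,s}
  L5: in={m,s} out={m}
  L6: in={m} out=∅

Conflict graph:
  a↔{m,s}
  b↔{m,z}
  m↔{a,b,n,s,z}
  n↔{m,s}
  s↔{a,m,n}
  z↔{b,m}

Colouring:
  lower bound: {a,m,s} mutually conflict ⇒ χ ≥ 3
  3-colouring: c0={m}  c1={b,s}  c2={a,n,z}
  χ = 3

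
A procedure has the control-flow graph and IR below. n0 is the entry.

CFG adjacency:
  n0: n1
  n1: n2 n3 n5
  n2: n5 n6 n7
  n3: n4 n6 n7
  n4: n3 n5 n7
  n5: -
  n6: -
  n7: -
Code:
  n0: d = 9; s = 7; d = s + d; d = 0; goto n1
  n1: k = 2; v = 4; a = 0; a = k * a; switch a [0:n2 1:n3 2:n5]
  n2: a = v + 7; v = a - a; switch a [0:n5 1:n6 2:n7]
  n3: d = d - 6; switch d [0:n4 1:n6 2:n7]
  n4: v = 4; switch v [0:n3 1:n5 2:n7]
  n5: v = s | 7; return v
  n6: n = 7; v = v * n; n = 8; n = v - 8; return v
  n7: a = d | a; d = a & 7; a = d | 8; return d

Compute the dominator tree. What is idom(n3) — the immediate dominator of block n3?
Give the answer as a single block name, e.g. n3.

Answer: n1

Working:
idom tree: n1←n0 n2←n1 n3←n1 n4←n3 n5←n1 n6←n1 n7←n1
Join-block Dom:
  n3: preds {n1,n4}: {n0,n1} ∩ {n0,n1,n3,n4} = {n0,n1}; idom=n1
  n5: preds {n1,n2,n4}: {n0,n1} ∩ {n0,n1,n2} ∩ {n0,n1,n3,n4} = {n0,n1}; idom=n1
  n6: preds {n2,n3}: {n0,n1,n2} ∩ {n0,n1,n3} = {n0,n1}; idom=n1
  n7: preds {n2,n3,n4}: {n0,n1,n2} ∩ {n0,n1,n3} ∩ {n0,n1,n3,n4} = {n0,n1}; idom=n1

idom(n3) = n1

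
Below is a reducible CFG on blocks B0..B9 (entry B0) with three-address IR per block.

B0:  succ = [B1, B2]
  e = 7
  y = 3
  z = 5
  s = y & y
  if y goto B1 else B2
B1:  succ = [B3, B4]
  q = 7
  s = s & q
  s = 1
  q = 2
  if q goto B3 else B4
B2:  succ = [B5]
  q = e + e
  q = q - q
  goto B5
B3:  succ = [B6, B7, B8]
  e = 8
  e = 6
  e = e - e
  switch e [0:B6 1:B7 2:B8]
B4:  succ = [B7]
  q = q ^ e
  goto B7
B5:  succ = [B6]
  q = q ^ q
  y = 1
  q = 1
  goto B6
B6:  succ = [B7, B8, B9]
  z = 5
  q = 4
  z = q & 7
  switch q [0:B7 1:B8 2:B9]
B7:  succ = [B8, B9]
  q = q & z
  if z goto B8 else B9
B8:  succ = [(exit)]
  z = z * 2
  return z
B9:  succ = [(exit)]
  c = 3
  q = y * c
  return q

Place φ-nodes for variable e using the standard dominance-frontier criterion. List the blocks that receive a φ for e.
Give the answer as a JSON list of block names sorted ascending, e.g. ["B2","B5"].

idom tree: B1←B0 B2←B0 B3←B1 B4←B1 B5←B2 B6←B0 B7←B0 B8←B0 B9←B0
Dom∩ at merges:
  B6: preds {B3,B5}: {B0,B1,B3} ∩ {B0,B2,B5} = {B0}; idom=B0
  B7: preds {B3,B4,B6}: {B0,B1,B3} ∩ {B0,B1,B4} ∩ {B0,B6} = {B0}; idom=B0
  B8: preds {B3,B6,B7}: {B0,B1,B3} ∩ {B0,B6} ∩ {B0,B7} = {B0}; idom=B0
  B9: preds {B6,B7}: {B0,B6} ∩ {B0,B7} = {B0}; idom=B0

Frontier:
  join B6 pred B3: B3→B1 stop@B0
  join B6 pred B5: B5→B2 stop@B0
  join B7 pred B3: B3→B1 stop@B0
  join B7 pred B4: B4→B1 stop@B0
  join B7 pred B6: B6 stop@B0
  join B8 pred B3: B3→B1 stop@B0
  join B8 pred B6: B6 stop@B0
  join B8 pred B7: B7 stop@B0
  join B9 pred B6: B6 stop@B0
  join B9 pred B7: B7 stop@B0
  DF(B0)=∅
  DF(B1)={B6,B7,B8}
  DF(B2)={B6}
  DF(B3)={B6,B7,B8}
  DF(B4)={B7}
  DF(B5)={B6}
  DF(B6)={B7,B8,B9}
  DF(B7)={B8,B9}
  DF(B8)=∅
  DF(B9)=∅

φ for e: defs {B0,B3}
  DF⁺ = {B6,B7,B8,B9}

Answer: ["B6", "B7", "B8", "B9"]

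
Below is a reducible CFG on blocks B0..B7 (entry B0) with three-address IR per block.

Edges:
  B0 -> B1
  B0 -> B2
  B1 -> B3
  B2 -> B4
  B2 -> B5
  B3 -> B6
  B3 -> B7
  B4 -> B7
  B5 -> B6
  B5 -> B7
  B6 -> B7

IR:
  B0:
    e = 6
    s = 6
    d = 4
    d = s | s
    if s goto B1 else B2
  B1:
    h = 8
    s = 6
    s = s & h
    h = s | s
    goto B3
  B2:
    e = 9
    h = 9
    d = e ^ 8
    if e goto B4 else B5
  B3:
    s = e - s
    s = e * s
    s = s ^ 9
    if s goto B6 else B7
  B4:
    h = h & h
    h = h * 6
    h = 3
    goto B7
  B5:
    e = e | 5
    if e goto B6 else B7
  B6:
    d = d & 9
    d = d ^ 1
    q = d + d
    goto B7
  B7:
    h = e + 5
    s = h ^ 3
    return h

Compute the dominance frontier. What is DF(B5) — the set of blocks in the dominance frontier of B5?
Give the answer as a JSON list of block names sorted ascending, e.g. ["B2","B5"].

Answer: ["B6", "B7"]

Derivation:
idom tree: B1←B0 B2←B0 B3←B1 B4←B2 B5←B2 B6←B0 B7←B0
Dom∩ at merges:
  B6: preds {B3,B5}: {B0,B1,B3} ∩ {B0,B2,B5} = {B0}; idom=B0
  B7: preds {B3,B4,B5,B6}: {B0,B1,B3} ∩ {B0,B2,B4} ∩ {B0,B2,B5} ∩ {B0,B6} = {B0}; idom=B0

Frontier:
  join B6 pred B3: B3→B1 stop@B0
  join B6 pred B5: B5→B2 stop@B0
  join B7 pred B3: B3→B1 stop@B0
  join B7 pred B4: B4→B2 stop@B0
  join B7 pred B5: B5→B2 stop@B0
  join B7 pred B6: B6 stop@B0
  DF(B0)=∅
  DF(B1)={B6,B7}
  DF(B2)={B6,B7}
  DF(B3)={B6,B7}
  DF(B4)={B7}
  DF(B5)={B6,B7}
  DF(B6)={B7}
  DF(B7)=∅

DF(B5) = ["B6", "B7"]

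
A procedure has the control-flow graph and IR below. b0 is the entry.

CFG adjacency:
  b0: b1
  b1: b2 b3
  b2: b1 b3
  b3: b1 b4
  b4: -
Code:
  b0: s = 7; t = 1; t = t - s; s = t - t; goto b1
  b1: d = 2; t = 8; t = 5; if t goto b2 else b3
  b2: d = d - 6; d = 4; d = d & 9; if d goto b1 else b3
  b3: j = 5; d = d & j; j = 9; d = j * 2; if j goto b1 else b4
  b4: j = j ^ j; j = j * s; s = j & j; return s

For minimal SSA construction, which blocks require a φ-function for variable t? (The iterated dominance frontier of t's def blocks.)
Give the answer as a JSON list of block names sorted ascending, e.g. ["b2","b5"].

idom tree: b1←b0 b2←b1 b3←b1 b4←b3
Join-block Dom:
  b1: preds {b0,b2,b3}: {b0} ∩ {b0,b1,b2} ∩ {b0,b1,b3} = {b0}; idom=b0
  b3: preds {b1,b2}: {b0,b1} ∩ {b0,b1,b2} = {b0,b1}; idom=b1

DF derivation:
  b1←b0: walk · to b0
  b1←b2: walk b2→b1 to b0
  b1←b3: walk b3→b1 to b0
  b3←b1: walk · to b1
  b3←b2: walk b2 to b1
  b0: DF=∅
  b1: DF={b1}
  b2: DF={b1,b3}
  b3: DF={b1}
  b4: DF=∅

φ for t: defs {b0,b1}
  DF⁺ = {b1}

Answer: ["b1"]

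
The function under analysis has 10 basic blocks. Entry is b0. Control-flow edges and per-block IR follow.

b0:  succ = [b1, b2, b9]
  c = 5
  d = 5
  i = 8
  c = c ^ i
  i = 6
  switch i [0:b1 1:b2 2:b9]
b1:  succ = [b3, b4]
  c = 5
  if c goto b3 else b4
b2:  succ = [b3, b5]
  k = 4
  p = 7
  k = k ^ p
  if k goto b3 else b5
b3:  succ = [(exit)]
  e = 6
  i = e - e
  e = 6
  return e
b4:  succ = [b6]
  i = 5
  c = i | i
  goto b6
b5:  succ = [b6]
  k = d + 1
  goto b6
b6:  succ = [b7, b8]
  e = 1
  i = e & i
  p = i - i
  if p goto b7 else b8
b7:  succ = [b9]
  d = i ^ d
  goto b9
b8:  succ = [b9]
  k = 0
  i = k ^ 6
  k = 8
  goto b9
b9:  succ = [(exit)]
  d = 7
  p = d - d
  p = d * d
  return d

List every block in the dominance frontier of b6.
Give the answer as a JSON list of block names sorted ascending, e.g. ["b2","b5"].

Answer: ["b9"]

Derivation:
idom tree: b1←b0 b2←b0 b3←b0 b4←b1 b5←b2 b6←b0 b7←b6 b8←b6 b9←b0
Dom at joins:
  b3: preds {b1,b2}: {b0,b1} ∩ {b0,b2} = {b0}; idom=b0
  b6: preds {b4,b5}: {b0,b1,b4} ∩ {b0,b2,b5} = {b0}; idom=b0
  b9: preds {b0,b7,b8}: {b0} ∩ {b0,b6,b7} ∩ {b0,b6,b8} = {b0}; idom=b0

DF derivation:
  join b3 pred b1: b1 stop@b0
  join b3 pred b2: b2 stop@b0
  join b6 pred b4: b4→b1 stop@b0
  join b6 pred b5: b5→b2 stop@b0
  join b9 pred b0: · stop@b0
  join b9 pred b7: b7→b6 stop@b0
  join b9 pred b8: b8→b6 stop@b0
  b0 → ∅
  b1 → {b3,b6}
  b2 → {b3,b6}
  b3 → ∅
  b4 → {b6}
  b5 → {b6}
  b6 → {b9}
  b7 → {b9}
  b8 → {b9}
  b9 → ∅

DF(b6) = ["b9"]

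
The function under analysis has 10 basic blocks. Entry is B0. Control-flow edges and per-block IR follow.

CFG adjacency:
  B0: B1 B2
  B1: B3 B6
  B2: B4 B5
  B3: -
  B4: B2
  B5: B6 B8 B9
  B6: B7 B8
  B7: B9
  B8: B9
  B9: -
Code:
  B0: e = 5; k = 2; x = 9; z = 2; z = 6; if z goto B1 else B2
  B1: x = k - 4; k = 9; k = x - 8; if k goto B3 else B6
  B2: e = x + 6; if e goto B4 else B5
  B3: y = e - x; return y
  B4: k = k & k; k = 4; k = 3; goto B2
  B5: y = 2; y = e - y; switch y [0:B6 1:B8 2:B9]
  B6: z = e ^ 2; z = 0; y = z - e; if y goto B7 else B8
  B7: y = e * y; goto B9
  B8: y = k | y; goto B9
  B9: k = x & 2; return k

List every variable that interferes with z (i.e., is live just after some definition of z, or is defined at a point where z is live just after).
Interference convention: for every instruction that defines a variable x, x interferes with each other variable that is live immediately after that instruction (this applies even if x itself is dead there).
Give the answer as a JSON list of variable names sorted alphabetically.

Answer: ["e", "k", "x"]

Derivation:
def/use:
  B0 def {e,k,x,z} use ∅
  B1 def {k,x} use {k}
  B2 def {e} use {x}
  B3 def {y} use {e,x}
  B4 def {k} use {k}
  B5 def {y} use {e}
  B6 def {y,z} use {e}
  B7 def {y} use {e,y}
  B8 def {y} use {k,y}
  B9 def {k} use {x}

Backward fixpoint:
  B0: in=∅ out={e,k,x}
  B1: in={e,k} out={e,k,x}
  B2: in={k,x} out={e,k,x}
  B3: in={e,x} out=∅
  B4: in={k,x} out={k,x}
  B5: in={e,k,x} out={e,k,x,y}
  B6: in={e,k,x} out={e,k,x,y}
  B7: in={e,x,y} out={x}
  B8: in={k,x,y} out={x}
  B9: in={x} out=∅

Conflict graph:
  e: {k,x,y,z}
  k: {e,x,y,z}
  x: {e,k,y,z}
  y: {e,k,x}
  z: {e,k,x}

N(z) = ["e", "k", "x"]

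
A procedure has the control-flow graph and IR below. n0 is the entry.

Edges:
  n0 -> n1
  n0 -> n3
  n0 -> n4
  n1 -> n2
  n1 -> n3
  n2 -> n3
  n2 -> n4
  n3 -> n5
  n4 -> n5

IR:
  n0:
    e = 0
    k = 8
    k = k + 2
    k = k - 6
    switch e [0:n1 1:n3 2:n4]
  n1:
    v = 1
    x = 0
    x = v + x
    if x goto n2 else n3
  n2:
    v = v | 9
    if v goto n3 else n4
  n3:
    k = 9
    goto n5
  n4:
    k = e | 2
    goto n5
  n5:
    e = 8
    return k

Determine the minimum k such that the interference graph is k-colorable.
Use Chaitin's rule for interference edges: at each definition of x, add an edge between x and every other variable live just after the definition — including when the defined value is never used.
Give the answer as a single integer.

def/use:
  n0 def {e,k} use ∅
  n1 def {v,x} use ∅
  n2 def {v} use {v}
  n3 def {k} use ∅
  n4 def {k} use {e}
  n5 def {e} use {k}

Live sets:
  n0: in=∅ out={e}
  n1: in={e} out={e,v}
  n2: in={e,v} out={e}
  n3: in=∅ out={k}
  n4: in={e} out={k}
  n5: in={k} out=∅

Interfere edges:
  e: {k,v,x}
  k: {e}
  v: {e,x}
  x: {e,v}

Colouring:
  lower bound: {e,v,x} mutually conflict ⇒ χ ≥ 3
  3-colouring: c0={e}  c1={k,v}  c2={x}
  χ = 3

Answer: 3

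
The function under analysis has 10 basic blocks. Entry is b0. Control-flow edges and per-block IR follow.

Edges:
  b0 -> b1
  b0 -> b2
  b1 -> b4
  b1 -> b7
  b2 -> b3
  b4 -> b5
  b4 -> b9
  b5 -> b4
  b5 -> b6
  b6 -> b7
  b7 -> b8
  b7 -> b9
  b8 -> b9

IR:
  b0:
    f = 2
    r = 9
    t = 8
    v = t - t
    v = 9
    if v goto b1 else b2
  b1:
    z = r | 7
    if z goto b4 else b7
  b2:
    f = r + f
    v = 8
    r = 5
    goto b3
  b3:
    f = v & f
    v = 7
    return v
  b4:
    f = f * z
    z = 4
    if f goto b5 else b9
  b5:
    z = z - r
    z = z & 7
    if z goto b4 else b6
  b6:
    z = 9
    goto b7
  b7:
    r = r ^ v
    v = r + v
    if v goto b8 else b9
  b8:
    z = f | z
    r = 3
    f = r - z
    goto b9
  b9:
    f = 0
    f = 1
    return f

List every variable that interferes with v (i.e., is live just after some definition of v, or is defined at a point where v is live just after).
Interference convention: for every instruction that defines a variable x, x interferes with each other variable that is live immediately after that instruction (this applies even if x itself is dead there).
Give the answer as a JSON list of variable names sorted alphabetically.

Answer: ["f", "r", "z"]

Derivation:
Block summaries:
  b0: def={f,r,t,v} ue=∅
  b1: def={z} ue={r}
  b2: def={f,r,v} ue={f,r}
  b3: def={f,v} ue={f,v}
  b4: def={f,z} ue={f,z}
  b5: def={z} ue={r,z}
  b6: def={z} ue=∅
  b7: def={r,v} ue={r,v}
  b8: def={f,r,z} ue={f,z}
  b9: def={f} ue=∅

Liveness:
  b0: in=∅ out={f,r,v}
  b1: in={f,r,v} out={f,r,v,z}
  b2: in={f,r} out={f,v}
  b3: in={f,v} out=∅
  b4: in={f,r,v,z} out={f,r,v,z}
  b5: in={f,r,v,z} out={f,r,v,z}
  b6: in={f,r,v} out={f,r,v,z}
  b7: in={f,r,v,z} out={f,z}
  b8: in={f,z} out=∅
  b9: in=∅ out=∅

Interfere edges:
  f↔{r,t,v,z}
  r↔{f,t,v,z}
  t↔{f,r}
  v↔{f,r,z}
  z↔{f,r,v}

N(v) = ["f", "r", "z"]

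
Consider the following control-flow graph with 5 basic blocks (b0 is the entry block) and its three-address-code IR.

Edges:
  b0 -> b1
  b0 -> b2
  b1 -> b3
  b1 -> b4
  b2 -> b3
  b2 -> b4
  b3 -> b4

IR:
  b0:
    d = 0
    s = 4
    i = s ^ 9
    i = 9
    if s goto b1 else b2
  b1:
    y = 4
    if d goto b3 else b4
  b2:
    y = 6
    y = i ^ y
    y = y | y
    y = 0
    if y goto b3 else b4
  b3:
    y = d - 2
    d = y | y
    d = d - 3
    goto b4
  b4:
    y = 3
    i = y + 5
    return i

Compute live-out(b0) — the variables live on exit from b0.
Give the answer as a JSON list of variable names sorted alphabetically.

Per-block:
  b0: def={d,i,s} ue=∅
  b1: def={y} ue={d}
  b2: def={y} ue={i}
  b3: def={d,y} ue={d}
  b4: def={i,y} ue=∅

Backward fixpoint:
  b0 li=∅ lo={d,i}
  b1 li={d} lo={d}
  b2 li={d,i} lo={d}
  b3 li={d} lo=∅
  b4 li=∅ lo=∅

live-out(b0) = ["d", "i"]

Answer: ["d", "i"]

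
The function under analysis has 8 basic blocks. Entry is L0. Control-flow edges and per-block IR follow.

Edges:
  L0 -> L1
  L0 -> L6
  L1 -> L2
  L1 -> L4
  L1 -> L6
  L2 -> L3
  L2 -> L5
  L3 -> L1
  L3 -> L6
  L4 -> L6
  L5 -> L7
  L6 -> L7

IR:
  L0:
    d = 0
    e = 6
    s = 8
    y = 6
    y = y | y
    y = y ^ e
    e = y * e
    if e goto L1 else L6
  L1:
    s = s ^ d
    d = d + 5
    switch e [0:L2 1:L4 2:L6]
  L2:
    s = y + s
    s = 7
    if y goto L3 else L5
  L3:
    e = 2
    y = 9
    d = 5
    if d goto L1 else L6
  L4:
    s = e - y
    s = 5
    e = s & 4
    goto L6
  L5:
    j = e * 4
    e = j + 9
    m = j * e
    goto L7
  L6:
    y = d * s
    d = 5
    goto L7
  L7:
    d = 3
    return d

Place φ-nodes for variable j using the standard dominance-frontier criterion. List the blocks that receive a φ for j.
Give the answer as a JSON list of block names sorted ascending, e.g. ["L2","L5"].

idom tree: L1←L0 L2←L1 L3←L2 L4←L1 L5←L2 L6←L0 L7←L0
Join-block Dom:
  L1: preds {L0,L3}: {L0} ∩ {L0,L1,L2,L3} = {L0}; idom=L0
  L6: preds {L0,L1,L3,L4}: {L0} ∩ {L0,L1} ∩ {L0,L1,L2,L3} ∩ {L0,L1,L4} = {L0}; idom=L0
  L7: preds {L5,L6}: {L0,L1,L2,L5} ∩ {L0,L6} = {L0}; idom=L0

Frontier:
  L1←L0: walk · to L0
  L1←L3: walk L3→L2→L1 to L0
  L6←L0: walk · to L0
  L6←L1: walk L1 to L0
  L6←L3: walk L3→L2→L1 to L0
  L6←L4: walk L4→L1 to L0
  L7←L5: walk L5→L2→L1 to L0
  L7←L6: walk L6 to L0
  L0: DF=∅
  L1: DF={L1,L6,L7}
  L2: DF={L1,L6,L7}
  L3: DF={L1,L6}
  L4: DF={L6}
  L5: DF={L7}
  L6: DF={L7}
  L7: DF=∅

φ for j: defs {L5}
  DF⁺ = {L7}

Answer: ["L7"]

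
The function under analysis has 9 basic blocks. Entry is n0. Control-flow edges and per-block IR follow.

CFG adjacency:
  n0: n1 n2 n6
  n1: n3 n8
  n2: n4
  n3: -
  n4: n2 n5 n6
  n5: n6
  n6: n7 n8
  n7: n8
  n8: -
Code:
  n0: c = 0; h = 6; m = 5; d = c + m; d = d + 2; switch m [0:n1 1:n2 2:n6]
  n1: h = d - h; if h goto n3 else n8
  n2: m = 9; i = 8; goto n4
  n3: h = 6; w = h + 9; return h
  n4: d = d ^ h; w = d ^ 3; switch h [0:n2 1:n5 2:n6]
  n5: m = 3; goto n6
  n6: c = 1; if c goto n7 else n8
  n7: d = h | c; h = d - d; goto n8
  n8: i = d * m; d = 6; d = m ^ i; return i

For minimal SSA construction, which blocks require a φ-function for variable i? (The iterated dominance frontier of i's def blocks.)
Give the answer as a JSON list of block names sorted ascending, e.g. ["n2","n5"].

idom tree: n1←n0 n2←n0 n3←n1 n4←n2 n5←n4 n6←n0 n7←n6 n8←n0
Dom∩ at merges:
  n2: preds {n0,n4}: {n0} ∩ {n0,n2,n4} = {n0}; idom=n0
  n6: preds {n0,n4,n5}: {n0} ∩ {n0,n2,n4} ∩ {n0,n2,n4,n5} = {n0}; idom=n0
  n8: preds {n1,n6,n7}: {n0,n1} ∩ {n0,n6} ∩ {n0,n6,n7} = {n0}; idom=n0

Frontier:
  join n2 pred n0: · stop@n0
  join n2 pred n4: n4→n2 stop@n0
  join n6 pred n0: · stop@n0
  join n6 pred n4: n4→n2 stop@n0
  join n6 pred n5: n5→n4→n2 stop@n0
  join n8 pred n1: n1 stop@n0
  join n8 pred n6: n6 stop@n0
  join n8 pred n7: n7→n6 stop@n0
  n0 → ∅
  n1 → {n8}
  n2 → {n2,n6}
  n3 → ∅
  n4 → {n2,n6}
  n5 → {n6}
  n6 → {n8}
  n7 → {n8}
  n8 → ∅

φ for i: defs {n2,n8}
  DF⁺ = {n2,n6,n8}

Answer: ["n2", "n6", "n8"]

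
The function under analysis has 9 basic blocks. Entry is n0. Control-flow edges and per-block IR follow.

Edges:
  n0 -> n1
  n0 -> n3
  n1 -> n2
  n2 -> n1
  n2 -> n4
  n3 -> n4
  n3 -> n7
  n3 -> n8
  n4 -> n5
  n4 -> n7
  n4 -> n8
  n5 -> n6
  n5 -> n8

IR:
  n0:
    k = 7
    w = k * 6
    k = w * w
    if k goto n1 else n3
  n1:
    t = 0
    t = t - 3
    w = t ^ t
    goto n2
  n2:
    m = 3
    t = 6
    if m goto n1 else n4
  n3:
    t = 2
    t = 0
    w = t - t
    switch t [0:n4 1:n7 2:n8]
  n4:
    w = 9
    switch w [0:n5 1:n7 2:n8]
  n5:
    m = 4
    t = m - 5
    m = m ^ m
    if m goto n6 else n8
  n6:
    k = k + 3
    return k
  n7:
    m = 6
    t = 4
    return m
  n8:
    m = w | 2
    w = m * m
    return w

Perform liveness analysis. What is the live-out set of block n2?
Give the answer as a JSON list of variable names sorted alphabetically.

def/use:
  n0: {k,w} / ∅
  n1: {t,w} / ∅
  n2: {m,t} / ∅
  n3: {t,w} / ∅
  n4: {w} / ∅
  n5: {m,t} / ∅
  n6: {k} / {k}
  n7: {m,t} / ∅
  n8: {m,w} / {w}

Backward fixpoint:
  n0 li=∅ lo={k}
  n1 li={k} lo={k}
  n2 li={k} lo={k}
  n3 li={k} lo={k,w}
  n4 li={k} lo={k,w}
  n5 li={k,w} lo={k,w}
  n6 li={k} lo=∅
  n7 li=∅ lo=∅
  n8 li={w} lo=∅

live-out(n2) = ["k"]

Answer: ["k"]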